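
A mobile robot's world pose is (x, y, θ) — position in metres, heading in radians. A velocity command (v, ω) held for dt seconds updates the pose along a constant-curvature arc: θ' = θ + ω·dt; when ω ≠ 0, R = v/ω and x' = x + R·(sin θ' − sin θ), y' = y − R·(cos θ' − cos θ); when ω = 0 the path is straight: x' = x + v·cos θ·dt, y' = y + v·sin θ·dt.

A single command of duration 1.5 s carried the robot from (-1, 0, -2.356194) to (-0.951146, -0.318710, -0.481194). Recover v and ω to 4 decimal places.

v = 0.2500, ω = 1.2500

Δθ = -0.481194 − -2.356194 = 1.875000
ω = Δθ/dt = 1.875000/1.5 = 1.2500
R = −Δy/(cos θ' − cos θ) = 0.2000
v = R·ω = 0.2000·1.2500 = 0.2500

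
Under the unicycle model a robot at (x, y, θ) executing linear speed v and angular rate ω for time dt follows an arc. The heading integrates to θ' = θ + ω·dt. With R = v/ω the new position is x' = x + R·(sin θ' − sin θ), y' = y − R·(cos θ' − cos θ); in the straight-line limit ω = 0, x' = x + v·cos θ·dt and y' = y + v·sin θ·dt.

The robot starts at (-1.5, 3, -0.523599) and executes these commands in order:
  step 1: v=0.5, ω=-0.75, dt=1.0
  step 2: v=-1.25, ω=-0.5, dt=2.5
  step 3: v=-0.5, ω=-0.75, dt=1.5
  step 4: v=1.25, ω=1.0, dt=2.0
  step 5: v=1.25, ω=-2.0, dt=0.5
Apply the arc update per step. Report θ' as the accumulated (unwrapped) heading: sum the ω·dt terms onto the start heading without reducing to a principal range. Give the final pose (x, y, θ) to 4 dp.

step 1: θ'=-1.2736 (R=-0.6667) → pose (-1.1959, 2.6179, -1.2736)
step 2: θ'=-2.5236 (R=2.5000) → pose (-0.2540, 5.3876, -2.5236)
step 3: θ'=-3.6486 (R=0.6667) → pose (0.4560, 5.4270, -3.6486)
step 4: θ'=-1.6486 (R=1.2500) → pose (-1.3972, 4.4314, -1.6486)
step 5: θ'=-2.6486 (R=-0.6250) → pose (-1.7245, 3.9294, -2.6486)

(-1.7245, 3.9294, -2.6486)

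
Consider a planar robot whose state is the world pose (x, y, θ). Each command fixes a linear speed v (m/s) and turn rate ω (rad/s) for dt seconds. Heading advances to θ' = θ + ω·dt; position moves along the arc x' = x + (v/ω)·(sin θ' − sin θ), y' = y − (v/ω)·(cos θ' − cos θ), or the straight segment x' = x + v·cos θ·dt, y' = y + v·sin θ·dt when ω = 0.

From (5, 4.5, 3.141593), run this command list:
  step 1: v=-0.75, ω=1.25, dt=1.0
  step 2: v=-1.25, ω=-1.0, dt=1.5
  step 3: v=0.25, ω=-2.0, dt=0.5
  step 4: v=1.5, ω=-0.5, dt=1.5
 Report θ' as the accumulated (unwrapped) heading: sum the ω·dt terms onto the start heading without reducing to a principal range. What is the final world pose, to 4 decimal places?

step 1: θ'=4.3916 (R=-0.6000) → pose (5.5694, 4.9108, 4.3916)
step 2: θ'=2.8916 (R=1.2500) → pose (7.0649, 5.7278, 2.8916)
step 3: θ'=1.8916 (R=-0.1250) → pose (6.9772, 5.8095, 1.8916)
step 4: θ'=1.1416 (R=-3.0000) → pose (7.0962, 8.0039, 1.1416)

(7.0962, 8.0039, 1.1416)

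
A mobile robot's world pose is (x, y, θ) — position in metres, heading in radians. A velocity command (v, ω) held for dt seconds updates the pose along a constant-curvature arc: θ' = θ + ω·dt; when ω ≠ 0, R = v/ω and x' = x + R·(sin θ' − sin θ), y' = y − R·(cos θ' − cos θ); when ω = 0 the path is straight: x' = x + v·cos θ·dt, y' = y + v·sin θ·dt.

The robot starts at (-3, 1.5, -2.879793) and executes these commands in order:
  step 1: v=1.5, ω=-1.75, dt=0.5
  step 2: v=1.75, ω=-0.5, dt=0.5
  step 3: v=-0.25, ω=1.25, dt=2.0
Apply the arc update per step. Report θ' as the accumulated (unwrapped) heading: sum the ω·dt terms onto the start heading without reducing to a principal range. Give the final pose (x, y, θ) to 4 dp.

(-4.0091, 2.3575, -1.5048)

step 1: θ'=-3.7548 (R=-0.8571) → pose (-3.7151, 1.6270, -3.7548)
step 2: θ'=-4.0048 (R=-3.5000) → pose (-4.3607, 2.2143, -4.0048)
step 3: θ'=-1.5048 (R=-0.2000) → pose (-4.0091, 2.3575, -1.5048)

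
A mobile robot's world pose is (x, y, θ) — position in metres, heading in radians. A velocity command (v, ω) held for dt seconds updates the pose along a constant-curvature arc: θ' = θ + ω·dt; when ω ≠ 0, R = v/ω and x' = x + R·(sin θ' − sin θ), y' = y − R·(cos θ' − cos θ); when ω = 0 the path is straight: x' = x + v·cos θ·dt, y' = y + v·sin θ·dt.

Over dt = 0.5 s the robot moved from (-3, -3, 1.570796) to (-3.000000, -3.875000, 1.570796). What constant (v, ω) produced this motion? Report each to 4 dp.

Δθ = 1.570796 − 1.570796 = 0.000000
ω = Δθ/dt = 0.000000/0.5 = 0.0000
ω = 0 → v = (Δx·cos θ + Δy·sin θ)/dt = -1.7500

v = -1.7500, ω = 0.0000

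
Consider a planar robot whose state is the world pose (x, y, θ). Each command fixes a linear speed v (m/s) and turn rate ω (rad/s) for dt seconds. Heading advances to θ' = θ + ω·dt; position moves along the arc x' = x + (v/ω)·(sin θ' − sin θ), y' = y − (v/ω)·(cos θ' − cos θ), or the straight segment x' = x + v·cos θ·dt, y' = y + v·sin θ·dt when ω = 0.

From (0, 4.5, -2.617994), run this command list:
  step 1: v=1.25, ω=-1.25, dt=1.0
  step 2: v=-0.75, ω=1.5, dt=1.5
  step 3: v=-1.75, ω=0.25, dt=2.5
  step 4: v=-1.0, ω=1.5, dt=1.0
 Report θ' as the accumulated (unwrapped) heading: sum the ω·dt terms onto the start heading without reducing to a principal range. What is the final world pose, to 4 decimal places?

(-2.3433, 9.3409, 0.5070)

step 1: θ'=-3.8680 (R=-1.0000) → pose (-1.1642, 4.6185, -3.8680)
step 2: θ'=-1.6180 (R=-0.5000) → pose (-0.3326, 4.9687, -1.6180)
step 3: θ'=-0.9930 (R=-7.0000) → pose (-1.4612, 9.1222, -0.9930)
step 4: θ'=0.5070 (R=-0.6667) → pose (-2.3433, 9.3409, 0.5070)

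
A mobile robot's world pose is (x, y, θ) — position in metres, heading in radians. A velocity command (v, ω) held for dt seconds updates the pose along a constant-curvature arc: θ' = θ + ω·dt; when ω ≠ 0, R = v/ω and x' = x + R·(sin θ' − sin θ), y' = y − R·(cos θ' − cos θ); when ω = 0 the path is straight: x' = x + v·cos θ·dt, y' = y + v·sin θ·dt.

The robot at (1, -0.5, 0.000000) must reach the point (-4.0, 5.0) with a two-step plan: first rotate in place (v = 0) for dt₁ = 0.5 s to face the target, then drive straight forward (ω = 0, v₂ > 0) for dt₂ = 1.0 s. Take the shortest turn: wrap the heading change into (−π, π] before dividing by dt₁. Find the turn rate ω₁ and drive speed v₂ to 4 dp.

ω₁ = 4.6172, v₂ = 7.4330

heading to target = atan2(5−-0.5, -4−1) = 2.3086
Δθ = wrap(2.3086 − 0.0000) = 2.3086; ω₁ = Δθ/dt₁ = 4.6172
distance = √((-4−1)² + (5−-0.5)²) = 7.4330; v₂ = distance/dt₂ = 7.4330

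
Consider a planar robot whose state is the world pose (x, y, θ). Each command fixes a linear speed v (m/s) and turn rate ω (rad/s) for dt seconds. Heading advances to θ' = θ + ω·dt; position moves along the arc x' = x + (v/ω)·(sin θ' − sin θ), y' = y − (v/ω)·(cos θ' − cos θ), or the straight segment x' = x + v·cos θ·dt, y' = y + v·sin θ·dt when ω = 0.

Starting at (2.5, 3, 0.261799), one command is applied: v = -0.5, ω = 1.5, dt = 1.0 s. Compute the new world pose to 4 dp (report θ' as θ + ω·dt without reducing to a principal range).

θ' = 0.2618 + 1.5·1.0 = 1.7618
R = v/ω = -0.5/1.5 = -0.3333
x' = 2.5 + -0.3333·(sin 1.7618 − sin 0.2618) = 2.2590
y' = 3 − -0.3333·(cos 1.7618 − cos 0.2618) = 2.6147

(2.2590, 2.6147, 1.7618)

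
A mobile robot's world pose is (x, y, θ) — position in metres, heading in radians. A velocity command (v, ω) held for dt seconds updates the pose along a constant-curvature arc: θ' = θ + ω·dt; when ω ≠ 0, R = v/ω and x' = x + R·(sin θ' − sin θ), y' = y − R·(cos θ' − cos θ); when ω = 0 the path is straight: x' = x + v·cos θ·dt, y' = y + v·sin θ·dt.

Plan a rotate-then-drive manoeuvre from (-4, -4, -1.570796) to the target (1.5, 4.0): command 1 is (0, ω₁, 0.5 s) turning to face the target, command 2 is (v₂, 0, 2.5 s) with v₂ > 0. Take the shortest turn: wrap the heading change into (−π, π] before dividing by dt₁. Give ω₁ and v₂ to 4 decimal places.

ω₁ = 5.0786, v₂ = 3.8833

heading to target = atan2(4−-4, 1.5−-4) = 0.9685
Δθ = wrap(0.9685 − -1.5708) = 2.5393; ω₁ = Δθ/dt₁ = 5.0786
distance = √((1.5−-4)² + (4−-4)²) = 9.7082; v₂ = distance/dt₂ = 3.8833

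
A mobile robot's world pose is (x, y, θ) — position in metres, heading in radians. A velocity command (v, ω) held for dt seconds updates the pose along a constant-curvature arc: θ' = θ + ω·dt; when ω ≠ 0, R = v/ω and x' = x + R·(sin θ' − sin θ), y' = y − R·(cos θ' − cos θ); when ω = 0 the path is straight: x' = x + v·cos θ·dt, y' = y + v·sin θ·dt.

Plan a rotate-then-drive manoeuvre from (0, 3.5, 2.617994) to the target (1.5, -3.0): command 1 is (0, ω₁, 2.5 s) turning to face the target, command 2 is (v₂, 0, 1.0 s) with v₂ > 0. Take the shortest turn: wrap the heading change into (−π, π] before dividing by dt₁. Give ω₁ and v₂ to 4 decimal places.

heading to target = atan2(-3−3.5, 1.5−0) = -1.3440
Δθ = wrap(-1.3440 − 2.6180) = 2.3212; ω₁ = Δθ/dt₁ = 0.9285
distance = √((1.5−0)² + (-3−3.5)²) = 6.6708; v₂ = distance/dt₂ = 6.6708

ω₁ = 0.9285, v₂ = 6.6708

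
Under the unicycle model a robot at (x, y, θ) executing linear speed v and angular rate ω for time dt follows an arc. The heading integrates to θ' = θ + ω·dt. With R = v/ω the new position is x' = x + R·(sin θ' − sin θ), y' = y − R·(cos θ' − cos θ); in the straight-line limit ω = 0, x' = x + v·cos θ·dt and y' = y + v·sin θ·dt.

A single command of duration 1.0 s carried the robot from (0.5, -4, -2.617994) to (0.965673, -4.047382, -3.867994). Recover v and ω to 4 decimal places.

v = -0.5000, ω = -1.2500

Δθ = -3.867994 − -2.617994 = -1.250000
ω = Δθ/dt = -1.250000/1.0 = -1.2500
R = Δx/(sin θ' − sin θ) = 0.4000
v = R·ω = 0.4000·-1.2500 = -0.5000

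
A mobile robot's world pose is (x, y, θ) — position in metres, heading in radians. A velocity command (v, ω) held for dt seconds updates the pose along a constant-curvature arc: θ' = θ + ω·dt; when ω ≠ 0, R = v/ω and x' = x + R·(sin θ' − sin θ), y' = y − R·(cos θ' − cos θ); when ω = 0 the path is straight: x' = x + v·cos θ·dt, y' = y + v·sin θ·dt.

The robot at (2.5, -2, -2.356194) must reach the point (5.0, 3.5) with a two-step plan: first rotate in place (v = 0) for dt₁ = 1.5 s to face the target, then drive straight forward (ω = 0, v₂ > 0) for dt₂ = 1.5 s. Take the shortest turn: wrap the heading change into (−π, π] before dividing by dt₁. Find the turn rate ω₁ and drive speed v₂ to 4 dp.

ω₁ = -1.8552, v₂ = 4.0277

heading to target = atan2(3.5−-2, 5−2.5) = 1.1442
Δθ = wrap(1.1442 − -2.3562) = -2.7828; ω₁ = Δθ/dt₁ = -1.8552
distance = √((5−2.5)² + (3.5−-2)²) = 6.0415; v₂ = distance/dt₂ = 4.0277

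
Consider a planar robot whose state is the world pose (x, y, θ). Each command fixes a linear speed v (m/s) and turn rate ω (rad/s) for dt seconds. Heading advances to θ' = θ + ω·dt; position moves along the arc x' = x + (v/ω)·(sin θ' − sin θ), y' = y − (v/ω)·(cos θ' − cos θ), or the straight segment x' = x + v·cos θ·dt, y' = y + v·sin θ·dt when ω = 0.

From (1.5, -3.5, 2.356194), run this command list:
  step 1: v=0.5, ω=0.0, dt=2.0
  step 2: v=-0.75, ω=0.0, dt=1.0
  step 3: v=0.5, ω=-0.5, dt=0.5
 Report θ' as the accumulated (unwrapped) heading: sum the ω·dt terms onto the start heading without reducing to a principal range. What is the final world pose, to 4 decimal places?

step 1: θ'=2.3562 (straight) → pose (0.7929, -2.7929, 2.3562)
step 2: θ'=2.3562 (straight) → pose (1.3232, -3.3232, 2.3562)
step 3: θ'=2.1062 (R=-1.0000) → pose (1.1703, -3.1263, 2.1062)

(1.1703, -3.1263, 2.1062)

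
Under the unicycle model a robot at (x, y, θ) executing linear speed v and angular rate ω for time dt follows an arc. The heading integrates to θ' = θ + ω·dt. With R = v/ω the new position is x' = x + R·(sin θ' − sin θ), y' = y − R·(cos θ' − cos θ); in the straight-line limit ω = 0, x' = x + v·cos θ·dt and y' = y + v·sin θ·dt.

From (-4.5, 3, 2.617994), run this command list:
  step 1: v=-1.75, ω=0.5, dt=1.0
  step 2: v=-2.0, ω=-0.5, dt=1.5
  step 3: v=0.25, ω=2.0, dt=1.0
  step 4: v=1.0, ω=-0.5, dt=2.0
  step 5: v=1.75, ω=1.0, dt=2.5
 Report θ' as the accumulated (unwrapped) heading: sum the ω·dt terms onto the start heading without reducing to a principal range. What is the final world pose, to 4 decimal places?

step 1: θ'=3.1180 (R=-3.5000) → pose (-2.8326, 2.5321, 3.1180)
step 2: θ'=2.3680 (R=4.0000) → pose (-0.1321, 1.3948, 2.3680)
step 3: θ'=4.3680 (R=0.1250) → pose (-0.3371, 1.3476, 4.3680)
step 4: θ'=3.3680 (R=-2.0000) → pose (-1.7707, 0.0739, 3.3680)
step 5: θ'=5.8680 (R=1.7500) → pose (-2.0838, -3.2328, 5.8680)

(-2.0838, -3.2328, 5.8680)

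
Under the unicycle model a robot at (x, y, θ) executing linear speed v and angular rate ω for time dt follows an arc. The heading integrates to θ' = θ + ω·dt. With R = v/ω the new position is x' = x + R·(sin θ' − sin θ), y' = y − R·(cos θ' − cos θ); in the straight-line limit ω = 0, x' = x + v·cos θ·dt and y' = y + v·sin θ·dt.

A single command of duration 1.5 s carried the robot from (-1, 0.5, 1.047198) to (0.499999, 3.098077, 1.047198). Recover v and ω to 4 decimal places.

v = 2.0000, ω = 0.0000

Δθ = 1.047198 − 1.047198 = 0.000000
ω = Δθ/dt = 0.000000/1.5 = 0.0000
ω = 0 → v = (Δx·cos θ + Δy·sin θ)/dt = 2.0000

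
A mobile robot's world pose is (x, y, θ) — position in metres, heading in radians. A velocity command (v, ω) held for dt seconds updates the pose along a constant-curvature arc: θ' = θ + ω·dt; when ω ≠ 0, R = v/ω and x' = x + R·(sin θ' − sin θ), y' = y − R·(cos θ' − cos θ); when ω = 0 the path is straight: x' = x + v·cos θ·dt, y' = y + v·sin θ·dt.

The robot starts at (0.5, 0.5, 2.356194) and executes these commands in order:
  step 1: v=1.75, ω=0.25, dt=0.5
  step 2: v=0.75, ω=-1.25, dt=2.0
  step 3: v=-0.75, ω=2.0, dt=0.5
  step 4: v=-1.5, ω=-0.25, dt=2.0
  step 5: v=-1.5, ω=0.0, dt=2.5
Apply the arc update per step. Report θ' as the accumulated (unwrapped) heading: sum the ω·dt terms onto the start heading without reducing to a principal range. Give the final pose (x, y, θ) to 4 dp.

step 1: θ'=2.4812 (R=7.0000) → pose (-0.1557, 1.0785, 2.4812)
step 2: θ'=-0.0188 (R=-0.6000) → pose (0.2236, 2.1522, -0.0188)
step 3: θ'=0.9812 (R=-0.3750) → pose (-0.0951, 1.9858, 0.9812)
step 4: θ'=0.4812 (R=6.0000) → pose (-2.3051, 0.0033, 0.4812)
step 5: θ'=0.4812 (straight) → pose (-5.6292, -1.7323, 0.4812)

(-5.6292, -1.7323, 0.4812)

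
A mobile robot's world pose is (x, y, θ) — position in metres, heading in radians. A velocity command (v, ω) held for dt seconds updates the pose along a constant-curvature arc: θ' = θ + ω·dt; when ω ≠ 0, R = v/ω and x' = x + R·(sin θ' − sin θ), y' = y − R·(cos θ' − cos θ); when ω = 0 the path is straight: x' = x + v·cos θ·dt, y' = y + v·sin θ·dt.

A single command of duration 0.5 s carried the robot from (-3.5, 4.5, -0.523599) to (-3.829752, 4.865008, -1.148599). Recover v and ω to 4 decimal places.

v = -1.0000, ω = -1.2500

Δθ = -1.148599 − -0.523599 = -0.625000
ω = Δθ/dt = -0.625000/0.5 = -1.2500
R = −Δy/(cos θ' − cos θ) = 0.8000
v = R·ω = 0.8000·-1.2500 = -1.0000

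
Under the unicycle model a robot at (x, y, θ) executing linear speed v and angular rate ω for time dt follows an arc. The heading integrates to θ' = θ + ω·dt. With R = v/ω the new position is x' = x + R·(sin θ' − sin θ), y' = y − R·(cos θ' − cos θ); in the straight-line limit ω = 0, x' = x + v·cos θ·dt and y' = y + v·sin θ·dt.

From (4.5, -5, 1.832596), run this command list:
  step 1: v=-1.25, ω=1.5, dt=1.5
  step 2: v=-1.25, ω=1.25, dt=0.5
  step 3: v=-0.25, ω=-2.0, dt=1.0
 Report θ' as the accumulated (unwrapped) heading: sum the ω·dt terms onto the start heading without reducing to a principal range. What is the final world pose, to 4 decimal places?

step 1: θ'=4.0826 (R=-0.8333) → pose (5.9784, -5.2751, 4.0826)
step 2: θ'=4.7076 (R=-1.0000) → pose (6.1702, -4.6909, 4.7076)
step 3: θ'=2.7076 (R=0.1250) → pose (6.3478, -4.5781, 2.7076)

(6.3478, -4.5781, 2.7076)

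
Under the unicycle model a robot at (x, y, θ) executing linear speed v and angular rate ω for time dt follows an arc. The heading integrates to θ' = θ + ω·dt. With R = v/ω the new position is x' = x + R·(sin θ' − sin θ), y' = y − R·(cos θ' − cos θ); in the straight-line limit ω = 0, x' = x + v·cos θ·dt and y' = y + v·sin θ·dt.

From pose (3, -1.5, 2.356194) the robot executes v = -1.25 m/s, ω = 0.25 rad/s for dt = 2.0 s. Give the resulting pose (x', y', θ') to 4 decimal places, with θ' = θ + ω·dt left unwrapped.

θ' = 2.3562 + 0.25·2.0 = 2.8562
R = v/ω = -1.25/0.25 = -5.0000
x' = 3 + -5.0000·(sin 2.8562 − sin 2.3562) = 5.1278
y' = -1.5 − -5.0000·(cos 2.8562 − cos 2.3562) = -2.7622

(5.1278, -2.7622, 2.8562)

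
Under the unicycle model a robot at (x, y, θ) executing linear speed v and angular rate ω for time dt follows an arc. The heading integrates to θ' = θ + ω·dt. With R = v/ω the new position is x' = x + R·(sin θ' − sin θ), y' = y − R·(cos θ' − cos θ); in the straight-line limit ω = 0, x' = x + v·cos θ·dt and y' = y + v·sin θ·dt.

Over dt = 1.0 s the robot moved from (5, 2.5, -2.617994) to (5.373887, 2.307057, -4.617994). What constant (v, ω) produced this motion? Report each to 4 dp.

v = -0.5000, ω = -2.0000

Δθ = -4.617994 − -2.617994 = -2.000000
ω = Δθ/dt = -2.000000/1.0 = -2.0000
R = Δx/(sin θ' − sin θ) = 0.2500
v = R·ω = 0.2500·-2.0000 = -0.5000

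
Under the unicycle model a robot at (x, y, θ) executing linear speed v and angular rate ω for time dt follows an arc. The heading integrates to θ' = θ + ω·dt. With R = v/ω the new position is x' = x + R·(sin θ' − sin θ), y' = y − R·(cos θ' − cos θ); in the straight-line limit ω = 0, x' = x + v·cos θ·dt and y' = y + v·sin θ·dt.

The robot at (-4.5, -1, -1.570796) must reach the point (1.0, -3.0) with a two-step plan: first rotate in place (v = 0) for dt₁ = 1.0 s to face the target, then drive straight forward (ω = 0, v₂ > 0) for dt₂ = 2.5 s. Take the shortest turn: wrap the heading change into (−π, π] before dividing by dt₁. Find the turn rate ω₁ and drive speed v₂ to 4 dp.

heading to target = atan2(-3−-1, 1−-4.5) = -0.3488
Δθ = wrap(-0.3488 − -1.5708) = 1.2220; ω₁ = Δθ/dt₁ = 1.2220
distance = √((1−-4.5)² + (-3−-1)²) = 5.8523; v₂ = distance/dt₂ = 2.3409

ω₁ = 1.2220, v₂ = 2.3409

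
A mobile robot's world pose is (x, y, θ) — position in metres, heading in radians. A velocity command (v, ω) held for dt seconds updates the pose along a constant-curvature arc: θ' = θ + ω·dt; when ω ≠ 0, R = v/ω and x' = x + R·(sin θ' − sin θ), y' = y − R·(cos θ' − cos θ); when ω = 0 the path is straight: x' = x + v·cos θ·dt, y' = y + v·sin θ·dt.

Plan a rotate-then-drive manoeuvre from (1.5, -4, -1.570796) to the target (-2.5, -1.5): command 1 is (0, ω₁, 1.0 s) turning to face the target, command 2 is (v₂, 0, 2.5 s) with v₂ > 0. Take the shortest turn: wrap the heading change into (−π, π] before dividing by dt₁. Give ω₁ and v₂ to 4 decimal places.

ω₁ = -2.1294, v₂ = 1.8868

heading to target = atan2(-1.5−-4, -2.5−1.5) = 2.5830
Δθ = wrap(2.5830 − -1.5708) = -2.1294; ω₁ = Δθ/dt₁ = -2.1294
distance = √((-2.5−1.5)² + (-1.5−-4)²) = 4.7170; v₂ = distance/dt₂ = 1.8868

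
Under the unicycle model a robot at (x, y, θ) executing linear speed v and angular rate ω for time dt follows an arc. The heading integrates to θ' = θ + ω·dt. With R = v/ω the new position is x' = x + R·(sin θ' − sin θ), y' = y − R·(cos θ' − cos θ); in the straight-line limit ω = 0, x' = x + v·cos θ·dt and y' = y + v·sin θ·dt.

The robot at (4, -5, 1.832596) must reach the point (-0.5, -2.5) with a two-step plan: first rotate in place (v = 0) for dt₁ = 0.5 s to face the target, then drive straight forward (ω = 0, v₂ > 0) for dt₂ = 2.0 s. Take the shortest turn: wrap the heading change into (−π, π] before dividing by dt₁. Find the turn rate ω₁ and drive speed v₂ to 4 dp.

ω₁ = 1.6038, v₂ = 2.5739

heading to target = atan2(-2.5−-5, -0.5−4) = 2.6345
Δθ = wrap(2.6345 − 1.8326) = 0.8019; ω₁ = Δθ/dt₁ = 1.6038
distance = √((-0.5−4)² + (-2.5−-5)²) = 5.1478; v₂ = distance/dt₂ = 2.5739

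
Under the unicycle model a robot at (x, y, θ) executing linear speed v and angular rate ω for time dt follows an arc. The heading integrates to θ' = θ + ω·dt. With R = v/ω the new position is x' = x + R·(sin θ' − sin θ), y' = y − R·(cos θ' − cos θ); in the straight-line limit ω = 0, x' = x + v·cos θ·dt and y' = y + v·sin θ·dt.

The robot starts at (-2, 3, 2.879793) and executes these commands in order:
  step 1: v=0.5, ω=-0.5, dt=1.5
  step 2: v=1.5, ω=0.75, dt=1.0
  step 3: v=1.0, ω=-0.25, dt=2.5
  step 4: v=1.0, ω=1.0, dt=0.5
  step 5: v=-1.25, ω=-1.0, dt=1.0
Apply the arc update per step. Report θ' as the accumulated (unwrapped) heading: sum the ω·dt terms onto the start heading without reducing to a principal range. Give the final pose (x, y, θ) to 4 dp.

(-5.4723, 5.0082, 1.7548)

step 1: θ'=2.1298 (R=-1.0000) → pose (-2.5890, 3.4356, 2.1298)
step 2: θ'=2.8798 (R=2.0000) → pose (-3.7669, 4.3068, 2.8798)
step 3: θ'=2.2548 (R=-4.0000) → pose (-5.8318, 5.6429, 2.2548)
step 4: θ'=2.7548 (R=1.0000) → pose (-6.2297, 5.9371, 2.7548)
step 5: θ'=1.7548 (R=1.2500) → pose (-5.4723, 5.0082, 1.7548)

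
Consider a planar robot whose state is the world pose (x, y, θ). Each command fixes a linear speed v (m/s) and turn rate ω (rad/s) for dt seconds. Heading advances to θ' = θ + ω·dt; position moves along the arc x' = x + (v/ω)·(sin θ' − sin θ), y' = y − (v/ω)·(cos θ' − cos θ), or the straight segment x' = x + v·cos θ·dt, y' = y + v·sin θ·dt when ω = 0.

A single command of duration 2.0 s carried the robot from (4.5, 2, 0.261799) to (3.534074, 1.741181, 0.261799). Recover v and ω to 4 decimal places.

v = -0.5000, ω = 0.0000

Δθ = 0.261799 − 0.261799 = 0.000000
ω = Δθ/dt = 0.000000/2.0 = 0.0000
ω = 0 → v = (Δx·cos θ + Δy·sin θ)/dt = -0.5000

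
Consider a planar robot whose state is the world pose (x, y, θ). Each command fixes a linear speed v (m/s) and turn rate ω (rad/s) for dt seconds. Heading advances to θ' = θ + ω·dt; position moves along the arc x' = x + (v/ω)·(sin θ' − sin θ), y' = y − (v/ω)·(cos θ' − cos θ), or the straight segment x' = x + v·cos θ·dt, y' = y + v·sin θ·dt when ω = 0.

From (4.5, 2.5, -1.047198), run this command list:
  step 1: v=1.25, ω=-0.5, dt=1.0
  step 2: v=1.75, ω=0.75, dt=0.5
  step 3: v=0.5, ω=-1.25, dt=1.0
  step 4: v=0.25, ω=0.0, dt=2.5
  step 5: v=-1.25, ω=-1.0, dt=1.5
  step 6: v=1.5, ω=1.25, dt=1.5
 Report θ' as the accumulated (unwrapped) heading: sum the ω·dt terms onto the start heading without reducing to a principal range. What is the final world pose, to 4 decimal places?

(4.2338, -0.7640, -2.0472)

step 1: θ'=-1.5472 (R=-2.5000) → pose (4.8342, 1.3090, -1.5472)
step 2: θ'=-1.1722 (R=2.3333) → pose (5.0165, 0.4584, -1.1722)
step 3: θ'=-2.4222 (R=-0.4000) → pose (4.9114, 0.0023, -2.4222)
step 4: θ'=-2.4222 (straight) → pose (4.4413, -0.4095, -2.4222)
step 5: θ'=-3.9222 (R=1.2500) → pose (6.1446, -0.4617, -3.9222)
step 6: θ'=-2.0472 (R=1.2000) → pose (4.2338, -0.7640, -2.0472)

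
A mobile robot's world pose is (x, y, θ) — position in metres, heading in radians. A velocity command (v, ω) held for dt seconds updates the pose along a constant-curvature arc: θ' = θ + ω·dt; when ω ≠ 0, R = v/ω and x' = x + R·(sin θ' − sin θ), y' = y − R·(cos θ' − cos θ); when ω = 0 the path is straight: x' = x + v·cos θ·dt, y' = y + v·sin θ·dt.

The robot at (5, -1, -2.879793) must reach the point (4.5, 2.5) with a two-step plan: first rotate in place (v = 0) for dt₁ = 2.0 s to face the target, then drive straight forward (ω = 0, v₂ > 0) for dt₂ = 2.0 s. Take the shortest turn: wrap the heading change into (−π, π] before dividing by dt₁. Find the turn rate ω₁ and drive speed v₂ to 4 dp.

heading to target = atan2(2.5−-1, 4.5−5) = 1.7127
Δθ = wrap(1.7127 − -2.8798) = -1.6907; ω₁ = Δθ/dt₁ = -0.8453
distance = √((4.5−5)² + (2.5−-1)²) = 3.5355; v₂ = distance/dt₂ = 1.7678

ω₁ = -0.8453, v₂ = 1.7678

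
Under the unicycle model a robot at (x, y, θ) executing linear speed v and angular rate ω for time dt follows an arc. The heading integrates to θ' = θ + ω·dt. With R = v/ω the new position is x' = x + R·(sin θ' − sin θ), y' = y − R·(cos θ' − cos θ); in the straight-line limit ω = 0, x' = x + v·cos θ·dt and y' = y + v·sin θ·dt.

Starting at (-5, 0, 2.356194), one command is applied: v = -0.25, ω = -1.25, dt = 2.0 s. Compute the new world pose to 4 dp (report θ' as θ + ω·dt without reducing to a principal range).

(-5.1701, -0.3394, -0.1438)

θ' = 2.3562 + -1.25·2.0 = -0.1438
R = v/ω = -0.25/-1.25 = 0.2000
x' = -5 + 0.2000·(sin -0.1438 − sin 2.3562) = -5.1701
y' = 0 − 0.2000·(cos -0.1438 − cos 2.3562) = -0.3394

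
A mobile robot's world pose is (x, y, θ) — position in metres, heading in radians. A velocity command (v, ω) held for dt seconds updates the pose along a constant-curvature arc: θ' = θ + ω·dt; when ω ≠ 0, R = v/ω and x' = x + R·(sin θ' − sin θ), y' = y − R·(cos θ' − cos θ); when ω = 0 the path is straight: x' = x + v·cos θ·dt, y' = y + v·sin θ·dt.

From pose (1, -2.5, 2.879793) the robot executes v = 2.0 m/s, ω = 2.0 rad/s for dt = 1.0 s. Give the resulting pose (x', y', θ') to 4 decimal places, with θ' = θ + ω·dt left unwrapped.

(-0.2448, -3.6325, 4.8798)

θ' = 2.8798 + 2.0·1.0 = 4.8798
R = v/ω = 2.0/2.0 = 1.0000
x' = 1 + 1.0000·(sin 4.8798 − sin 2.8798) = -0.2448
y' = -2.5 − 1.0000·(cos 4.8798 − cos 2.8798) = -3.6325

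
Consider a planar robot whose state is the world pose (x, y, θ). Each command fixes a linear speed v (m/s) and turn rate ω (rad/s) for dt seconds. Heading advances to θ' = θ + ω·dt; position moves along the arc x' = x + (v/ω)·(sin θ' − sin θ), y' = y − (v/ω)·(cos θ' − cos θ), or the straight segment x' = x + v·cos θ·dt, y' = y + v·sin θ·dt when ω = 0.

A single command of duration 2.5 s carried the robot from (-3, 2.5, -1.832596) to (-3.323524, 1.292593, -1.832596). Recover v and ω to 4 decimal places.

Δθ = -1.832596 − -1.832596 = 0.000000
ω = Δθ/dt = 0.000000/2.5 = 0.0000
ω = 0 → v = (Δx·cos θ + Δy·sin θ)/dt = 0.5000

v = 0.5000, ω = 0.0000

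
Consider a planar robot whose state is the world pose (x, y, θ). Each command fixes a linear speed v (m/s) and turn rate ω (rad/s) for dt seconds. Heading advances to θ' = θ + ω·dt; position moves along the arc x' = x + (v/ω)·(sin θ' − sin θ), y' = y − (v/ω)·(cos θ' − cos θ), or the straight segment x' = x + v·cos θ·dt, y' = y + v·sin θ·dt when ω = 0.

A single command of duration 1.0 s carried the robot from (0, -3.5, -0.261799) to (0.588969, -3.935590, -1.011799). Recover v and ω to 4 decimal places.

v = 0.7500, ω = -0.7500

Δθ = -1.011799 − -0.261799 = -0.750000
ω = Δθ/dt = -0.750000/1.0 = -0.7500
R = Δx/(sin θ' − sin θ) = -1.0000
v = R·ω = -1.0000·-0.7500 = 0.7500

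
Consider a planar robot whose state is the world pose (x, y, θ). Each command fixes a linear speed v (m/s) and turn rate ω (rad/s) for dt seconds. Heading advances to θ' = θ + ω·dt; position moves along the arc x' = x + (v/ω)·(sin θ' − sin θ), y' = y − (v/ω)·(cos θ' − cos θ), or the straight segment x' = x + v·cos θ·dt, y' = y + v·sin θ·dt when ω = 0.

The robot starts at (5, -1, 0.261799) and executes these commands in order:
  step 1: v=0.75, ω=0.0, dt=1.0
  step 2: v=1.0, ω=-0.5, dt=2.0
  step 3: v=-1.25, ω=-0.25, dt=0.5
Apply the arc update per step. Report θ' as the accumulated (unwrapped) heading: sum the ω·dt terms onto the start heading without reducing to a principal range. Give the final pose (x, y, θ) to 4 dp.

(7.1532, -0.8100, -0.8632)

step 1: θ'=0.2618 (straight) → pose (5.7244, -0.8059, 0.2618)
step 2: θ'=-0.7382 (R=-2.0000) → pose (7.5880, -1.2584, -0.7382)
step 3: θ'=-0.8632 (R=5.0000) → pose (7.1532, -0.8100, -0.8632)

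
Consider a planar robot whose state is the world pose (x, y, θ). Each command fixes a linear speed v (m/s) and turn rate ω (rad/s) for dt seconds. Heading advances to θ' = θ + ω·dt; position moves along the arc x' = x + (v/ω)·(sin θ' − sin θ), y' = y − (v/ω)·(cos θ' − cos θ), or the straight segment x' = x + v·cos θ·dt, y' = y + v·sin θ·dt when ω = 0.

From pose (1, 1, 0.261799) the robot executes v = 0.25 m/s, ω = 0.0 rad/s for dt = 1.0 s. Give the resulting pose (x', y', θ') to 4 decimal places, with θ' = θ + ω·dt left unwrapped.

(1.2415, 1.0647, 0.2618)

θ' = 0.2618 + 0.0·1.0 = 0.2618
ω = 0 → straight: x' = 1 + 0.25·cos(0.2618)·1.0 = 1.2415
y' = 1 + 0.25·sin(0.2618)·1.0 = 1.0647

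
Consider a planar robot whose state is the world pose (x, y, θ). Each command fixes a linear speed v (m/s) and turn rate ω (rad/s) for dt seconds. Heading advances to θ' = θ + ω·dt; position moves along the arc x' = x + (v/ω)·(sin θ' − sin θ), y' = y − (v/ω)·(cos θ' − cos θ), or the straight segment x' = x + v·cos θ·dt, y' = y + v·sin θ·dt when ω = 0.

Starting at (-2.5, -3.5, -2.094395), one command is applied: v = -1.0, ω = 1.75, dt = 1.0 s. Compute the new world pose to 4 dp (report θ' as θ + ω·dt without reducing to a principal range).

(-2.8019, -2.6764, -0.3444)

θ' = -2.0944 + 1.75·1.0 = -0.3444
R = v/ω = -1.0/1.75 = -0.5714
x' = -2.5 + -0.5714·(sin -0.3444 − sin -2.0944) = -2.8019
y' = -3.5 − -0.5714·(cos -0.3444 − cos -2.0944) = -2.6764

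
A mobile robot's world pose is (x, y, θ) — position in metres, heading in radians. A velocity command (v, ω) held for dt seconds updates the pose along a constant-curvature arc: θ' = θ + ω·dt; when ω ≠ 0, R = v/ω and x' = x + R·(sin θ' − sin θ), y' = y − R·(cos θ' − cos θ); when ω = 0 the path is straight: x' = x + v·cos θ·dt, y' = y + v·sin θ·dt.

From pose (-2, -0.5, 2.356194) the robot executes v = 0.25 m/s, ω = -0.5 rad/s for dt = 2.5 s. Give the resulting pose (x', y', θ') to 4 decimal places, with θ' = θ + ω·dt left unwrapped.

θ' = 2.3562 + -0.5·2.5 = 1.1062
R = v/ω = 0.25/-0.5 = -0.5000
x' = -2 + -0.5000·(sin 1.1062 − sin 2.3562) = -2.0934
y' = -0.5 − -0.5000·(cos 1.1062 − cos 2.3562) = 0.0776

(-2.0934, 0.0776, 1.1062)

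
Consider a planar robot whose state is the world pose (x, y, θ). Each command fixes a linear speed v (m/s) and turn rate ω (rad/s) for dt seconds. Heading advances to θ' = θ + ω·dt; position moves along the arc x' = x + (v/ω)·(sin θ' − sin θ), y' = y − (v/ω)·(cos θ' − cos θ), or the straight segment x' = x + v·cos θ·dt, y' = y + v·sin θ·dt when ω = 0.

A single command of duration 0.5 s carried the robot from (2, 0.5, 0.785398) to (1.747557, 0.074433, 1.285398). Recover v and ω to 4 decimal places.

v = -1.0000, ω = 1.0000

Δθ = 1.285398 − 0.785398 = 0.500000
ω = Δθ/dt = 0.500000/0.5 = 1.0000
R = −Δy/(cos θ' − cos θ) = -1.0000
v = R·ω = -1.0000·1.0000 = -1.0000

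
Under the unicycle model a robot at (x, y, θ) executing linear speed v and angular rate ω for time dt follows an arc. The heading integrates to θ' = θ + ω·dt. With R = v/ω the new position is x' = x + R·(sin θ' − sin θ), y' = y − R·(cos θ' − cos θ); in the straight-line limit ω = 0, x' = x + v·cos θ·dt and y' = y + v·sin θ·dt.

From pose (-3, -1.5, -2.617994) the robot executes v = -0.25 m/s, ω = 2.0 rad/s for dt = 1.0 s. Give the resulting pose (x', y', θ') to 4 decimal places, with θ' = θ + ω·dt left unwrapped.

(-2.9901, -1.2899, -0.6180)

θ' = -2.6180 + 2.0·1.0 = -0.6180
R = v/ω = -0.25/2.0 = -0.1250
x' = -3 + -0.1250·(sin -0.6180 − sin -2.6180) = -2.9901
y' = -1.5 − -0.1250·(cos -0.6180 − cos -2.6180) = -1.2899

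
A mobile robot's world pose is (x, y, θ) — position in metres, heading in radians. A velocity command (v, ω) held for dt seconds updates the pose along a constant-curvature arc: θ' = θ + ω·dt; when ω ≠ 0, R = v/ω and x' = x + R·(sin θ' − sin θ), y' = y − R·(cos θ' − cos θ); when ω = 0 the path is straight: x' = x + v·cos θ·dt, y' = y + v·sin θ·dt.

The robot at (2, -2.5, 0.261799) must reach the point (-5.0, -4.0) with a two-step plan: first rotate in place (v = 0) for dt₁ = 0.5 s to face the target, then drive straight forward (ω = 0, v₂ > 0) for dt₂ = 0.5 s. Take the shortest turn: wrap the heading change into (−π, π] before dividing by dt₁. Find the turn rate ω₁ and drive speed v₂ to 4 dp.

heading to target = atan2(-4−-2.5, -5−2) = -2.9305
Δθ = wrap(-2.9305 − 0.2618) = 3.0909; ω₁ = Δθ/dt₁ = 6.1818
distance = √((-5−2)² + (-4−-2.5)²) = 7.1589; v₂ = distance/dt₂ = 14.3178

ω₁ = 6.1818, v₂ = 14.3178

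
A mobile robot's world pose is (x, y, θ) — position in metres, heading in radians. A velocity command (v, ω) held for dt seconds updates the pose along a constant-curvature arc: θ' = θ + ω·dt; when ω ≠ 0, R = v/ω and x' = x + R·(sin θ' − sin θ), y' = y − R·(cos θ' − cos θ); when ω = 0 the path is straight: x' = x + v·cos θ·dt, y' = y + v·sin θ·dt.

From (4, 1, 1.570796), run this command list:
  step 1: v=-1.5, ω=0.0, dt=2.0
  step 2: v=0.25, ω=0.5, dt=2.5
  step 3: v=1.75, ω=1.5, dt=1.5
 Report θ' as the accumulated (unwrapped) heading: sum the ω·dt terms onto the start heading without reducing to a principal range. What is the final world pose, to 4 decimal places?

(2.1973, -3.0419, 5.0708)

step 1: θ'=1.5708 (straight) → pose (4.0000, -2.0000, 1.5708)
step 2: θ'=2.8208 (R=0.5000) → pose (3.6577, -1.5255, 2.8208)
step 3: θ'=5.0708 (R=1.1667) → pose (2.1973, -3.0419, 5.0708)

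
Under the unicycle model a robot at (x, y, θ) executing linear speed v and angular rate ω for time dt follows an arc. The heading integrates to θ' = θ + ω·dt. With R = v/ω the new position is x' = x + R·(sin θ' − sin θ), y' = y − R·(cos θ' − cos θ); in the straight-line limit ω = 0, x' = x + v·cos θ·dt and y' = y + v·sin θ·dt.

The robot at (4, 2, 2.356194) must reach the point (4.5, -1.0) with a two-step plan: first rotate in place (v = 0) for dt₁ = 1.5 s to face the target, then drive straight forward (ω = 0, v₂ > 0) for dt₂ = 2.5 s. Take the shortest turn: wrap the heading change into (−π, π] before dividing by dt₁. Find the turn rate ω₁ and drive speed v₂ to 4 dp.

heading to target = atan2(-1−2, 4.5−4) = -1.4056
Δθ = wrap(-1.4056 − 2.3562) = 2.5213; ω₁ = Δθ/dt₁ = 1.6809
distance = √((4.5−4)² + (-1−2)²) = 3.0414; v₂ = distance/dt₂ = 1.2166

ω₁ = 1.6809, v₂ = 1.2166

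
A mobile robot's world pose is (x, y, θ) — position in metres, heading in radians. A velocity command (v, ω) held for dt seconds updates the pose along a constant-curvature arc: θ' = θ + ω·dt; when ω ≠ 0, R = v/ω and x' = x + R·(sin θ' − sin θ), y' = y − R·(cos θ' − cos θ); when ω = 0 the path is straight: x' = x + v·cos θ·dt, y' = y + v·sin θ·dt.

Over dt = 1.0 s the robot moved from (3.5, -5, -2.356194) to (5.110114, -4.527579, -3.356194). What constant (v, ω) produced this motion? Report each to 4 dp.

Δθ = -3.356194 − -2.356194 = -1.000000
ω = Δθ/dt = -1.000000/1.0 = -1.0000
R = Δx/(sin θ' − sin θ) = 1.7500
v = R·ω = 1.7500·-1.0000 = -1.7500

v = -1.7500, ω = -1.0000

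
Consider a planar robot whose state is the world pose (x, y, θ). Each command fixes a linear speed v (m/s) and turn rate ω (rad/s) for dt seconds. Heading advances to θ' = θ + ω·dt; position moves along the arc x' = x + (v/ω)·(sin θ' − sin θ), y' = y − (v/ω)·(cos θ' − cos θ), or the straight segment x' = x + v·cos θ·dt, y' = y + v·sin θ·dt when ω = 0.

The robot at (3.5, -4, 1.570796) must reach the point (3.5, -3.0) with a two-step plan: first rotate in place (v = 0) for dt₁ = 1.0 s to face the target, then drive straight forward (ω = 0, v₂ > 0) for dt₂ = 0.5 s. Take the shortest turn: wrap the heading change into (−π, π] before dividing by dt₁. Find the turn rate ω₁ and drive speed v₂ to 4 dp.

heading to target = atan2(-3−-4, 3.5−3.5) = 1.5708
Δθ = wrap(1.5708 − 1.5708) = 0.0000; ω₁ = Δθ/dt₁ = 0.0000
distance = √((3.5−3.5)² + (-3−-4)²) = 1.0000; v₂ = distance/dt₂ = 2.0000

ω₁ = 0.0000, v₂ = 2.0000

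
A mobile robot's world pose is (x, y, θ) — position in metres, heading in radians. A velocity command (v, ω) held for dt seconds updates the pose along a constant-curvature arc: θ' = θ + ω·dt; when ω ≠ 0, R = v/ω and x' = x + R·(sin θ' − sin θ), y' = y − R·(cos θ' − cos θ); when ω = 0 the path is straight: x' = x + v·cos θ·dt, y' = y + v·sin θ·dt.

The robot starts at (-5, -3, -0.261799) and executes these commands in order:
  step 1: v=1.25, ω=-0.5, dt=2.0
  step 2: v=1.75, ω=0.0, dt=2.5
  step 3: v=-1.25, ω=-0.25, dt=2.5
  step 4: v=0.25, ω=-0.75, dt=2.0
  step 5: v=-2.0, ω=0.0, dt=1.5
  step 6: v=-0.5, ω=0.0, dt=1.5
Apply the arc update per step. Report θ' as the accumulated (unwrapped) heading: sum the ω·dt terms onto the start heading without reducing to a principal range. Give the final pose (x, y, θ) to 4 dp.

(1.3159, -6.8781, -3.3868)

step 1: θ'=-1.2618 (R=-2.5000) → pose (-3.2654, -4.6546, -1.2618)
step 2: θ'=-1.2618 (straight) → pose (-1.9350, -8.8224, -1.2618)
step 3: θ'=-1.8868 (R=5.0000) → pose (-1.9242, -5.7480, -1.8868)
step 4: θ'=-3.3868 (R=-0.3333) → pose (-2.3220, -5.9678, -3.3868)
step 5: θ'=-3.3868 (straight) → pose (0.5883, -6.6960, -3.3868)
step 6: θ'=-3.3868 (straight) → pose (1.3159, -6.8781, -3.3868)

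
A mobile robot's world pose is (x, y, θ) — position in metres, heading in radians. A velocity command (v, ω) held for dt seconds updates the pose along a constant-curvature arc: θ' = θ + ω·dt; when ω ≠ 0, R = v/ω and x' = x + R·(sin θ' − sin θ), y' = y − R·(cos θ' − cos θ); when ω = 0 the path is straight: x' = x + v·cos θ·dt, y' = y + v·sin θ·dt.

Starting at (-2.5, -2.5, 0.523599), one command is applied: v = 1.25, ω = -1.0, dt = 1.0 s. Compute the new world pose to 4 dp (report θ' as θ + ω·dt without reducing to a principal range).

θ' = 0.5236 + -1.0·1.0 = -0.4764
R = v/ω = 1.25/-1.0 = -1.2500
x' = -2.5 + -1.2500·(sin -0.4764 − sin 0.5236) = -1.3018
y' = -2.5 − -1.2500·(cos -0.4764 − cos 0.5236) = -2.4717

(-1.3018, -2.4717, -0.4764)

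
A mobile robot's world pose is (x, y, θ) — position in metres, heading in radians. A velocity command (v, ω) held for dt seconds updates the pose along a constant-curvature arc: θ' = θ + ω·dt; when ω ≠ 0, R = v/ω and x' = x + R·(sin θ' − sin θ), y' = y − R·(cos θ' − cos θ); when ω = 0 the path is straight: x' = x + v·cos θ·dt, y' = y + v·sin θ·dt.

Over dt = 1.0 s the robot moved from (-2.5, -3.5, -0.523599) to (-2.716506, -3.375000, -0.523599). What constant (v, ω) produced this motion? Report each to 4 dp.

v = -0.2500, ω = 0.0000

Δθ = -0.523599 − -0.523599 = 0.000000
ω = Δθ/dt = 0.000000/1.0 = 0.0000
ω = 0 → v = (Δx·cos θ + Δy·sin θ)/dt = -0.2500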